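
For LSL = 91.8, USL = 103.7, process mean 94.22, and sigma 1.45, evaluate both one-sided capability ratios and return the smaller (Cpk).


Cpu = (USL - mean) / (3*sigma) = (103.7 - 94.22) / (3*1.45) = 2.1793
Cpl = (mean - LSL) / (3*sigma) = (94.22 - 91.8) / (3*1.45) = 0.5563
Cpk = min(Cpu, Cpl) = 0.5563

0.5563


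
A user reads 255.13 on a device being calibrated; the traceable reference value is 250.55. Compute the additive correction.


Correction = standard - reading
= 250.55 - 255.13
= -4.5800

-4.5800


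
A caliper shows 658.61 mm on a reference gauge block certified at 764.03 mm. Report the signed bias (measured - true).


Systematic error = measured - true
= 658.61 - 764.03
= -105.4200

-105.4200


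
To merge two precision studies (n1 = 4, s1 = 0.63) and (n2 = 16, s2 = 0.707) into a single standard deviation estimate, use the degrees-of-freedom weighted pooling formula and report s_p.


s_p = sqrt(((n1-1)*s1^2 + (n2-1)*s2^2) / (n1+n2-2))
numerator = (4-1)*0.63^2 + (16-1)*0.707^2 = 1.1907 + 7.497735 = 8.688435
denominator = 4 + 16 - 2 = 18
s_p^2 = 8.688435 / 18 = 0.48269083
s_p = sqrt(0.48269083) = 0.6948

0.6948


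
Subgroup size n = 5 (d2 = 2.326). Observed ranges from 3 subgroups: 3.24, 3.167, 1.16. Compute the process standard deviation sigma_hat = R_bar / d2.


R_bar = (3.24 + 3.167 + 1.16) / 3
R_bar = 7.567 / 3 = 2.5223333
sigma_hat = R_bar / d2 = 2.5223333 / 2.326 = 1.0844

1.0844


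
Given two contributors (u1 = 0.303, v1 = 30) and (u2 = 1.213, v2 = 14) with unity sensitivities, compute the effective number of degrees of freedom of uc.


uc = sqrt(u1^2 + u2^2) = sqrt(0.303^2 + 1.213^2) = 1.2502712
v_eff = uc^4 / (u1^4/v1 + u2^4/v2)
= 1.2502712^4 / (0.303^4/30 + 1.213^4/14)
= 2.4435257 / 0.15491859
v_eff = 15.7730

15.7730


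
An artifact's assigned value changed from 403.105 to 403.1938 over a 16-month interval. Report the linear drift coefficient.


rate = (v2 - v1) / months
= (403.1938 - 403.105) / 16
= 0.0888 / 16
= 0.0055

0.0055


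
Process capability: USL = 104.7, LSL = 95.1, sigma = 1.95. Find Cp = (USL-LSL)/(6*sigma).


Cp = (USL - LSL) / (6 * sigma)
= (104.7 - 95.1) / (6 * 1.95)
= 9.6000 / 11.7000
= 0.8205

0.8205


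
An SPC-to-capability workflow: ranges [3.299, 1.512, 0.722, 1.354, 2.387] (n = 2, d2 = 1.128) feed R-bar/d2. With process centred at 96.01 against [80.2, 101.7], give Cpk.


R_bar = (3.299 + 1.512 + 0.722 + 1.354 + 2.387) / 5 = 1.8548
sigma = R_bar / d2 = 1.8548 / 1.128 = 1.6443262
Cp = (USL - LSL)/(6*sigma) = (101.7 - 80.2)/(6*1.6443262) = 2.1792
Cpu = (101.7 - 96.01)/(3*1.6443262) = 1.1535
Cpl = (96.01 - 80.2)/(3*1.6443262) = 3.2050
Cpk = min(Cpu, Cpl) = 1.1535

1.1535


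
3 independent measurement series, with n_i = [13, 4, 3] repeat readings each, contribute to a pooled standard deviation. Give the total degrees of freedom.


nu = sum_i (n_i - 1)
nu = ((13 - 1) + (4 - 1) + (3 - 1))
nu = 12 + 3 + 2
nu = 17

17


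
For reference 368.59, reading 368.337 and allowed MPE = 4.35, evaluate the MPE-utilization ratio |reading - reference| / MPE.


e = indication - reference = 368.337 - 368.59 = -0.2530
|e| = 0.2530
ratio = |e| / MPE = 0.2530 / 4.35
ratio = 0.0582

0.0582


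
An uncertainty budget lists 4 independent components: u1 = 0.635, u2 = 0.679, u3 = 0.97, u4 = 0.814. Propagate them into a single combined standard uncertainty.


uc = sqrt(0.635^2 + 0.679^2 + 0.97^2 + 0.814^2)
uc = sqrt(2.467762)
uc = 1.5709

1.5709


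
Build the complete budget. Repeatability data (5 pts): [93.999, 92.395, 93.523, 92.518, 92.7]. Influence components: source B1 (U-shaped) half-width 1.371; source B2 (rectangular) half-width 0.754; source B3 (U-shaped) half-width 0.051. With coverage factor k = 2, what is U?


mean = (93.999 + 92.395 + 93.523 + 92.518 + 92.7) / 5 = 93.027
s = sqrt(sum((x - mean)^2)/(n-1)) = 0.69932718
u_A = s / sqrt(n) = 0.69932718 / sqrt(5) = 0.31274862
u_B1 = 1.371 / sqrt(2) = 0.9694434
u_B2 = 0.754 / sqrt(3) = 0.4353221
u_B3 = 0.051 / sqrt(2) = 0.036062446
uc = sqrt(0.31274862^2 + 0.9694434^2 + 0.4353221^2 + 0.036062446^2) = 1.1083492
U = k * uc = 2 * 1.1083492
U = 2.2167

2.2167


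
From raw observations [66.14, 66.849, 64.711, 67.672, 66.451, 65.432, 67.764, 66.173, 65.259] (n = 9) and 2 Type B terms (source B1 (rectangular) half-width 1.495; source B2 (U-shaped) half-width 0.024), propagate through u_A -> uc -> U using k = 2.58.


mean = (66.14 + 66.849 + 64.711 + 67.672 + 66.451 + 65.432 + 67.764 + 66.173 + 65.259) / 9 = 66.27233333
s = sqrt(sum((x - mean)^2)/(n-1)) = 1.0456307
u_A = s / sqrt(n) = 1.0456307 / sqrt(9) = 0.34854357
u_B1 = 1.495 / sqrt(3) = 0.86313865
u_B2 = 0.024 / sqrt(2) = 0.016970563
uc = sqrt(0.34854357^2 + 0.86313865^2 + 0.016970563^2) = 0.93100964
U = k * uc = 2.58 * 0.93100964
U = 2.4020

2.4020


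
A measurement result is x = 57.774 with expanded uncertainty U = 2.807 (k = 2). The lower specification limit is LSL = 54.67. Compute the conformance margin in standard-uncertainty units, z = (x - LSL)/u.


u = U / k = 2.807 / 2 = 1.4035
margin = |LSL - x| = |54.67 - 57.774| = 3.104
z = margin / u = 3.104 / 1.4035
z = 2.2116

2.2116


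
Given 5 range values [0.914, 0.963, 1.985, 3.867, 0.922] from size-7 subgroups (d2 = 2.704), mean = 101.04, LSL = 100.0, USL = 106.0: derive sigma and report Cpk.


R_bar = (0.914 + 0.963 + 1.985 + 3.867 + 0.922) / 5 = 1.7302
sigma = R_bar / d2 = 1.7302 / 2.704 = 0.63986686
Cp = (USL - LSL)/(6*sigma) = (106.0 - 100.0)/(6*0.63986686) = 1.5628
Cpu = (106.0 - 101.04)/(3*0.63986686) = 2.5839
Cpl = (101.04 - 100.0)/(3*0.63986686) = 0.5418
Cpk = min(Cpu, Cpl) = 0.5418

0.5418


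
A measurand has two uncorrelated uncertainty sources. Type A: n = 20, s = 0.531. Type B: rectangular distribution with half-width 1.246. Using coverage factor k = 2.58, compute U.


u_A = s / sqrt(n) = 0.531 / sqrt(20) = 0.11873521
u_B = half_width / sqrt(3) = 1.246 / sqrt(3) = 0.71937844
uc = sqrt(u_A^2 + u_B^2) = sqrt(0.11873521^2 + 0.71937844^2) = 0.72911137
U = k * uc = 2.58 * 0.72911137
U = 1.8811

1.8811


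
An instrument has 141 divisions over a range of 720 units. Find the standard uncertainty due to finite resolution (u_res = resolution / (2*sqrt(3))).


resolution = range / divisions
resolution = 720 / 141 = 5.106383
u_res = resolution / (2*sqrt(3))
u_res = 5.106383 / 3.4641016
u_res = 1.4741

1.4741


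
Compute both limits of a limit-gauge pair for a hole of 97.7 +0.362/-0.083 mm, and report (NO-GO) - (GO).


GO = nominal - lower_tol (smallest hole = maximum material condition)
GO = 97.7 - 0.083 = 97.617
NO-GO = nominal + upper_tol (largest hole = least material condition)
NO-GO = 97.7 + 0.362 = 98.062
spread = NO-GO - GO = 98.062 - 97.617 = 0.4450

0.4450


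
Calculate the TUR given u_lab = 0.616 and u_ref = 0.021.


TUR = u_lab / u_ref
= 0.616 / 0.021
= 29.3333

29.3333


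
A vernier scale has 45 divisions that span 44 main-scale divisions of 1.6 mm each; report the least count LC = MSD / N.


LC = MSD / n_div
= 1.6 / 45
= 0.0356

0.0356


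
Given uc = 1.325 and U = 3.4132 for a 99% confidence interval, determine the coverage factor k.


k = U / uc
k = 3.4132 / 1.325
k = 2.576

2.576


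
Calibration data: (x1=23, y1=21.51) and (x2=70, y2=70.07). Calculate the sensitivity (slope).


slope = (y2 - y1) / (x2 - x1)
= (70.07 - 21.51) / (70 - 23)
= 48.5600 / 47
= 1.0332

1.0332


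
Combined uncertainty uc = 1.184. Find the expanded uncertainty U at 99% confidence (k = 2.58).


U = k * uc
U = 2.58 * 1.184
U = 3.0547

3.0547


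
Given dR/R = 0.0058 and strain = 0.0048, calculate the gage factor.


GF = (dR/R) / epsilon
= 0.0058 / 0.0048
= 1.2083

1.2083


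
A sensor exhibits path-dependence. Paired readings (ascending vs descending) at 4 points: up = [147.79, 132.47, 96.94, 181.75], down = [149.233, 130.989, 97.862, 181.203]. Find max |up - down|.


|147.79 - 149.233| = 1.4430
|132.47 - 130.989| = 1.4810
|96.94 - 97.862| = 0.9220
|181.75 - 181.203| = 0.5470
hysteresis = max(diffs) = 1.4810

1.4810


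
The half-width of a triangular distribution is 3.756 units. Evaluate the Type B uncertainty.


u_B = half_width / sqrt(6)
u_B = 3.756 / 2.4494897
u_B = 1.5334

1.5334


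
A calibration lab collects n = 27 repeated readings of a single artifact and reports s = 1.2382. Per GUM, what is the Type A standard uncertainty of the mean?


u_A = s / sqrt(n)
u_A = 1.2382 / sqrt(27)
u_A = 1.2382 / 5.1961524
u_A = 0.2383

0.2383


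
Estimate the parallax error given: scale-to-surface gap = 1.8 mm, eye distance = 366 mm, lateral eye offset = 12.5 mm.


error = h * offset / d
= 1.8 * 12.5 / 366
= 0.0615

0.0615


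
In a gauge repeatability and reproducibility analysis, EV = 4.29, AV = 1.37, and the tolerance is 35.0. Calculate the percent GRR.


GRR = sqrt(EV^2 + AV^2) = sqrt(4.29^2 + 1.37^2) = 4.5034431
%GRR = GRR / tol * 100 = 4.5034431 / 35.0 * 100
%GRR = 12.8670

12.8670


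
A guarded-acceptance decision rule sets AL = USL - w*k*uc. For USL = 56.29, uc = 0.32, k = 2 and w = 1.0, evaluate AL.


U = k * uc = 2 * 0.32 = 0.64
guard band g = w * U = 1.0 * 0.64 = 0.64
AL = USL - g = 56.29 - 0.64
AL = 55.6500

55.6500


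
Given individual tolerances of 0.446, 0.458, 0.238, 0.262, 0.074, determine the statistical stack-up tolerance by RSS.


RSS = sqrt(0.446^2 + 0.458^2 + 0.238^2 + 0.262^2 + 0.074^2)
= sqrt(0.539444)
= 0.7345

0.7345


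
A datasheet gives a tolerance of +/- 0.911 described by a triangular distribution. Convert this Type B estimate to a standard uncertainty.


u_B = half_width / sqrt(6)
u_B = 0.911 / 2.4494897
u_B = 0.3719

0.3719


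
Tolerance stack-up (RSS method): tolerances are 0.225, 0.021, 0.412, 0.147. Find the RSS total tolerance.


RSS = sqrt(0.225^2 + 0.021^2 + 0.412^2 + 0.147^2)
= sqrt(0.242419)
= 0.4924

0.4924


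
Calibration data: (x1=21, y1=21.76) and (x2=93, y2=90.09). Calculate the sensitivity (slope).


slope = (y2 - y1) / (x2 - x1)
= (90.09 - 21.76) / (93 - 21)
= 68.3300 / 72
= 0.9490

0.9490


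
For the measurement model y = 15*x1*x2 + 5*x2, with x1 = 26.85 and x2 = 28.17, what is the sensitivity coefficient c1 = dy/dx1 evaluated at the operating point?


y = 15*x1*x2 + 5*x2
dy/dx1 = 15*x2
Evaluate at x2 = 28.17: c1 = 15 * 28.17
c1 = 422.5500

422.5500


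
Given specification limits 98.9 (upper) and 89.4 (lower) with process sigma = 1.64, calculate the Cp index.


Cp = (USL - LSL) / (6 * sigma)
= (98.9 - 89.4) / (6 * 1.64)
= 9.5000 / 9.8400
= 0.9654

0.9654


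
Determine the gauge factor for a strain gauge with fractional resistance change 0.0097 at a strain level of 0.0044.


GF = (dR/R) / epsilon
= 0.0097 / 0.0044
= 2.2045

2.2045


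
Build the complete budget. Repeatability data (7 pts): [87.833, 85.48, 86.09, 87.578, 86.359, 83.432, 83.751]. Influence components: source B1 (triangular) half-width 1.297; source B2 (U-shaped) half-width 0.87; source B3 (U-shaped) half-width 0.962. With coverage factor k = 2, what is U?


mean = (87.833 + 85.48 + 86.09 + 87.578 + 86.359 + 83.432 + 83.751) / 7 = 85.789
s = sqrt(sum((x - mean)^2)/(n-1)) = 1.7126165
u_A = s / sqrt(n) = 1.7126165 / sqrt(7) = 0.64730819
u_B1 = 1.297 / sqrt(6) = 0.52949803
u_B2 = 0.87 / sqrt(2) = 0.6151829
u_B3 = 0.962 / sqrt(2) = 0.68023672
uc = sqrt(0.64730819^2 + 0.52949803^2 + 0.6151829^2 + 0.68023672^2) = 1.2411882
U = k * uc = 2 * 1.2411882
U = 2.4824

2.4824


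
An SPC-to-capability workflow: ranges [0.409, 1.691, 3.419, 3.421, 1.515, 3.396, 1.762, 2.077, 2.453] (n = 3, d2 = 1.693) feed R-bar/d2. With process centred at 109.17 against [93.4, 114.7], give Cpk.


R_bar = (0.409 + 1.691 + 3.419 + 3.421 + 1.515 + 3.396 + 1.762 + 2.077 + 2.453) / 9 = 2.2381111
sigma = R_bar / d2 = 2.2381111 / 1.693 = 1.3219794
Cp = (USL - LSL)/(6*sigma) = (114.7 - 93.4)/(6*1.3219794) = 2.6854
Cpu = (114.7 - 109.17)/(3*1.3219794) = 1.3944
Cpl = (109.17 - 93.4)/(3*1.3219794) = 3.9764
Cpk = min(Cpu, Cpl) = 1.3944

1.3944


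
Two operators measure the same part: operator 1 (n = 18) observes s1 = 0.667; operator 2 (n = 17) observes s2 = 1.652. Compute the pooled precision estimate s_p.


s_p = sqrt(((n1-1)*s1^2 + (n2-1)*s2^2) / (n1+n2-2))
numerator = (18-1)*0.667^2 + (17-1)*1.652^2 = 7.563113 + 43.665664 = 51.228777
denominator = 18 + 17 - 2 = 33
s_p^2 = 51.228777 / 33 = 1.5523872
s_p = sqrt(1.5523872) = 1.2459

1.2459


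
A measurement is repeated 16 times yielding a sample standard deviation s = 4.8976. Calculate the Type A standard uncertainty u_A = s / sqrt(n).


u_A = s / sqrt(n)
u_A = 4.8976 / sqrt(16)
u_A = 4.8976 / 4
u_A = 1.2244

1.2244


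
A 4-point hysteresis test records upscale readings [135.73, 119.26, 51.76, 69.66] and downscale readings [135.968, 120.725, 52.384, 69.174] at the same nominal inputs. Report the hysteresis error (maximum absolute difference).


|135.73 - 135.968| = 0.2380
|119.26 - 120.725| = 1.4650
|51.76 - 52.384| = 0.6240
|69.66 - 69.174| = 0.4860
hysteresis = max(diffs) = 1.4650

1.4650


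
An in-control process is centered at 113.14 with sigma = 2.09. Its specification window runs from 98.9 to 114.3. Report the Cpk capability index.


Cpu = (USL - mean) / (3*sigma) = (114.3 - 113.14) / (3*2.09) = 0.1850
Cpl = (mean - LSL) / (3*sigma) = (113.14 - 98.9) / (3*2.09) = 2.2711
Cpk = min(Cpu, Cpl) = 0.1850

0.1850


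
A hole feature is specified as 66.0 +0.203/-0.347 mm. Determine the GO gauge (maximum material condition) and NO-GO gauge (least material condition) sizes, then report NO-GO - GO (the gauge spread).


GO = nominal - lower_tol (smallest hole = maximum material condition)
GO = 66.0 - 0.347 = 65.653
NO-GO = nominal + upper_tol (largest hole = least material condition)
NO-GO = 66.0 + 0.203 = 66.203
spread = NO-GO - GO = 66.203 - 65.653 = 0.5500

0.5500


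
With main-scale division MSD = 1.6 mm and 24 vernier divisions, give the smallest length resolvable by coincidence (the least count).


LC = MSD / n_div
= 1.6 / 24
= 0.0667

0.0667


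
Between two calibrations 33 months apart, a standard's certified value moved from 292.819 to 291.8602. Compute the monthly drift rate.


rate = (v2 - v1) / months
= (291.8602 - 292.819) / 33
= -0.9588 / 33
= -0.0291

-0.0291


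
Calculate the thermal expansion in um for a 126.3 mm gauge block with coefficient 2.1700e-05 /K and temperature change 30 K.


dL = L * alpha * dT
= 126.3 * 2.1700e-05 * 30
= 0.0822213 mm
dL_um = 0.0822213 * 1000 = 82.2213 um

82.2213


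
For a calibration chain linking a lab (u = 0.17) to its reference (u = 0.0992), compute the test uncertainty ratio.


TUR = u_lab / u_ref
= 0.17 / 0.0992
= 1.7137

1.7137


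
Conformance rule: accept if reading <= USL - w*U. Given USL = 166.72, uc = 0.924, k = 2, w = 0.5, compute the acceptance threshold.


U = k * uc = 2 * 0.924 = 1.848
guard band g = w * U = 0.5 * 1.848 = 0.924
AL = USL - g = 166.72 - 0.924
AL = 165.7960

165.7960


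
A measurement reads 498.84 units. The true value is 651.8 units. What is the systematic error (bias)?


Systematic error = measured - true
= 498.84 - 651.8
= -152.9600

-152.9600


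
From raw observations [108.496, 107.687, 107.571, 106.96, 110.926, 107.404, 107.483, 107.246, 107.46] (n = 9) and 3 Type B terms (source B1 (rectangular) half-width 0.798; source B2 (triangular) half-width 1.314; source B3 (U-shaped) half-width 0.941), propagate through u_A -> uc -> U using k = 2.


mean = (108.496 + 107.687 + 107.571 + 106.96 + 110.926 + 107.404 + 107.483 + 107.246 + 107.46) / 9 = 107.9147778
s = sqrt(sum((x - mean)^2)/(n-1)) = 1.203555
u_A = s / sqrt(n) = 1.203555 / sqrt(9) = 0.401185
u_B1 = 0.798 / sqrt(3) = 0.46072551
u_B2 = 1.314 / sqrt(6) = 0.53643825
u_B3 = 0.941 / sqrt(2) = 0.66538748
uc = sqrt(0.401185^2 + 0.46072551^2 + 0.53643825^2 + 0.66538748^2) = 1.0505826
U = k * uc = 2 * 1.0505826
U = 2.1012

2.1012


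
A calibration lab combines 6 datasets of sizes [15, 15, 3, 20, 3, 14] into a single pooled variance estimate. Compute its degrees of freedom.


nu = sum_i (n_i - 1)
nu = ((15 - 1) + (15 - 1) + (3 - 1) + (20 - 1) + (3 - 1) + (14 - 1))
nu = 14 + 14 + 2 + 19 + 2 + 13
nu = 64

64


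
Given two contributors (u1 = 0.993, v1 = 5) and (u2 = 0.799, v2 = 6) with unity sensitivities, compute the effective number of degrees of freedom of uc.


uc = sqrt(u1^2 + u2^2) = sqrt(0.993^2 + 0.799^2) = 1.2745391
v_eff = uc^4 / (u1^4/v1 + u2^4/v2)
= 1.2745391^4 / (0.993^4/5 + 0.799^4/6)
= 2.6388375 / 0.2623845
v_eff = 10.0571

10.0571


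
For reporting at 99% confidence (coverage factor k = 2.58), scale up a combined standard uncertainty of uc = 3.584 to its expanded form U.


U = k * uc
U = 2.58 * 3.584
U = 9.2467

9.2467


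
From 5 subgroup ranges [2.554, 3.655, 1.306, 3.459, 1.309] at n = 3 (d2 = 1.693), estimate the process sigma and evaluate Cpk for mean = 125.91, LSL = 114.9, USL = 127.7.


R_bar = (2.554 + 3.655 + 1.306 + 3.459 + 1.309) / 5 = 2.4566
sigma = R_bar / d2 = 2.4566 / 1.693 = 1.4510337
Cp = (USL - LSL)/(6*sigma) = (127.7 - 114.9)/(6*1.4510337) = 1.4702
Cpu = (127.7 - 125.91)/(3*1.4510337) = 0.4112
Cpl = (125.91 - 114.9)/(3*1.4510337) = 2.5292
Cpk = min(Cpu, Cpl) = 0.4112

0.4112


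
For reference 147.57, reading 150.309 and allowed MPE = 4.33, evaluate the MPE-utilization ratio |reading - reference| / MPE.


e = indication - reference = 150.309 - 147.57 = 2.7390
|e| = 2.7390
ratio = |e| / MPE = 2.7390 / 4.33
ratio = 0.6326

0.6326


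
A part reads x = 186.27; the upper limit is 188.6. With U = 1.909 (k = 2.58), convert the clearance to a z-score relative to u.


u = U / k = 1.909 / 2.58 = 0.73992248
margin = |USL - x| = |188.6 - 186.27| = 2.33
z = margin / u = 2.33 / 0.73992248
z = 3.1490

3.1490


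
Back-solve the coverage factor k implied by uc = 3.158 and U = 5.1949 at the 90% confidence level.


k = U / uc
k = 5.1949 / 3.158
k = 1.645

1.645


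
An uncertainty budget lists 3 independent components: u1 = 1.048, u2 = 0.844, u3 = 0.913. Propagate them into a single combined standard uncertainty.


uc = sqrt(1.048^2 + 0.844^2 + 0.913^2)
uc = sqrt(2.644209)
uc = 1.6261

1.6261


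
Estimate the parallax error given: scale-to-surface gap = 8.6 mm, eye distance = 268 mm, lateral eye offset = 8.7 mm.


error = h * offset / d
= 8.6 * 8.7 / 268
= 0.2792

0.2792


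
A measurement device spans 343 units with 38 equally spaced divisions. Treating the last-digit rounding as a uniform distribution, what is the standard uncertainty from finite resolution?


resolution = range / divisions
resolution = 343 / 38 = 9.0263158
u_res = resolution / (2*sqrt(3))
u_res = 9.0263158 / 3.4641016
u_res = 2.6057

2.6057


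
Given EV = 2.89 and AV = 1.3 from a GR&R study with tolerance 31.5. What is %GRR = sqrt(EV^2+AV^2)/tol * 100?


GRR = sqrt(EV^2 + AV^2) = sqrt(2.89^2 + 1.3^2) = 3.1689273
%GRR = GRR / tol * 100 = 3.1689273 / 31.5 * 100
%GRR = 10.0601

10.0601


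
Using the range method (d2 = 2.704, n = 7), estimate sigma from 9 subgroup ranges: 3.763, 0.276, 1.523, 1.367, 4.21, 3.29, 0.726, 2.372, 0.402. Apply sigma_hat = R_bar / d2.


R_bar = (3.763 + 0.276 + 1.523 + 1.367 + 4.21 + 3.29 + 0.726 + 2.372 + 0.402) / 9
R_bar = 17.929 / 9 = 1.9921111
sigma_hat = R_bar / d2 = 1.9921111 / 2.704 = 0.7367

0.7367


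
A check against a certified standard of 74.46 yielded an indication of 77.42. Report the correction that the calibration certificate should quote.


Correction = standard - reading
= 74.46 - 77.42
= -2.9600

-2.9600


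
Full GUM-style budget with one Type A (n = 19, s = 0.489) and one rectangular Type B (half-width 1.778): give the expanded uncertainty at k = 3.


u_A = s / sqrt(n) = 0.489 / sqrt(19) = 0.11218429
u_B = half_width / sqrt(3) = 1.778 / sqrt(3) = 1.0265288
uc = sqrt(u_A^2 + u_B^2) = sqrt(0.11218429^2 + 1.0265288^2) = 1.0326406
U = k * uc = 3 * 1.0326406
U = 3.0979

3.0979


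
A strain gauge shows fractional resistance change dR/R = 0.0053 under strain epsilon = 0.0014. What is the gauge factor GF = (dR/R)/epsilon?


GF = (dR/R) / epsilon
= 0.0053 / 0.0014
= 3.7857

3.7857


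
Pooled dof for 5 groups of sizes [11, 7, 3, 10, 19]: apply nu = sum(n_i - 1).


nu = sum_i (n_i - 1)
nu = ((11 - 1) + (7 - 1) + (3 - 1) + (10 - 1) + (19 - 1))
nu = 10 + 6 + 2 + 9 + 18
nu = 45

45


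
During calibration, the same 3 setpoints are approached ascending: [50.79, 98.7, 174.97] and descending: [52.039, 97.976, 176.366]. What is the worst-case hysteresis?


|50.79 - 52.039| = 1.2490
|98.7 - 97.976| = 0.7240
|174.97 - 176.366| = 1.3960
hysteresis = max(diffs) = 1.3960

1.3960


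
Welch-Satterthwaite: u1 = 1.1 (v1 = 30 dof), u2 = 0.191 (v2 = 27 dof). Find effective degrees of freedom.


uc = sqrt(u1^2 + u2^2) = sqrt(1.1^2 + 0.191^2) = 1.1164591
v_eff = uc^4 / (u1^4/v1 + u2^4/v2)
= 1.1164591^4 / (1.1^4/30 + 0.191^4/27)
= 1.5537147 / 0.048852625
v_eff = 31.8041

31.8041


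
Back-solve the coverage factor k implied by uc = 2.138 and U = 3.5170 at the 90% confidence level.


k = U / uc
k = 3.5170 / 2.138
k = 1.645

1.645


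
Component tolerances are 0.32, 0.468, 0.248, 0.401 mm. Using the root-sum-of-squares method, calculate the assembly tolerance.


RSS = sqrt(0.32^2 + 0.468^2 + 0.248^2 + 0.401^2)
= sqrt(0.543729)
= 0.7374

0.7374


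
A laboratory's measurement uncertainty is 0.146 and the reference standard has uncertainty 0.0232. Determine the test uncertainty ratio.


TUR = u_lab / u_ref
= 0.146 / 0.0232
= 6.2931

6.2931


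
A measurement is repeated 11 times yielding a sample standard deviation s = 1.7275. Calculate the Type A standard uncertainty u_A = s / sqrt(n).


u_A = s / sqrt(n)
u_A = 1.7275 / sqrt(11)
u_A = 1.7275 / 3.3166248
u_A = 0.5209

0.5209


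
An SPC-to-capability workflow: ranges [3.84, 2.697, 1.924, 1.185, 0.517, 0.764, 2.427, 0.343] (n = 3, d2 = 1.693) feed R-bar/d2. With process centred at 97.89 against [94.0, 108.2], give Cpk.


R_bar = (3.84 + 2.697 + 1.924 + 1.185 + 0.517 + 0.764 + 2.427 + 0.343) / 8 = 1.712125
sigma = R_bar / d2 = 1.712125 / 1.693 = 1.0112965
Cp = (USL - LSL)/(6*sigma) = (108.2 - 94.0)/(6*1.0112965) = 2.3402
Cpu = (108.2 - 97.89)/(3*1.0112965) = 3.3983
Cpl = (97.89 - 94.0)/(3*1.0112965) = 1.2822
Cpk = min(Cpu, Cpl) = 1.2822

1.2822


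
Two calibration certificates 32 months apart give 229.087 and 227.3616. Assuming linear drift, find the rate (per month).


rate = (v2 - v1) / months
= (227.3616 - 229.087) / 32
= -1.7254 / 32
= -0.0539

-0.0539


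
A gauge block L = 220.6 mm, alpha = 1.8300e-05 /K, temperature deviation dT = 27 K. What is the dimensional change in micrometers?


dL = L * alpha * dT
= 220.6 * 1.8300e-05 * 27
= 0.1089985 mm
dL_um = 0.1089985 * 1000 = 108.9985 um

108.9985


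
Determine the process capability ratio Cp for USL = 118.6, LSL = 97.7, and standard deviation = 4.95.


Cp = (USL - LSL) / (6 * sigma)
= (118.6 - 97.7) / (6 * 4.95)
= 20.9000 / 29.7000
= 0.7037

0.7037


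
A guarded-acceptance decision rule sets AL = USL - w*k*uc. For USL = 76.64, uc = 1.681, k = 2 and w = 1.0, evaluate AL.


U = k * uc = 2 * 1.681 = 3.362
guard band g = w * U = 1.0 * 3.362 = 3.362
AL = USL - g = 76.64 - 3.362
AL = 73.2780

73.2780


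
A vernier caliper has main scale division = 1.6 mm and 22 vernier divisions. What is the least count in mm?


LC = MSD / n_div
= 1.6 / 22
= 0.0727

0.0727


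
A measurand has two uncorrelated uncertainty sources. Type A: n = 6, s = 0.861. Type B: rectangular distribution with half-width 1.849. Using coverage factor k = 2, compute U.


u_A = s / sqrt(n) = 0.861 / sqrt(6) = 0.35150178
u_B = half_width / sqrt(3) = 1.849 / sqrt(3) = 1.0675206
uc = sqrt(u_A^2 + u_B^2) = sqrt(0.35150178^2 + 1.0675206^2) = 1.1239011
U = k * uc = 2 * 1.1239011
U = 2.2478

2.2478


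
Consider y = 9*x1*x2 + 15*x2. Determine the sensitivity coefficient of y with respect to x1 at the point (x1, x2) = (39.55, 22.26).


y = 9*x1*x2 + 15*x2
dy/dx1 = 9*x2
Evaluate at x2 = 22.26: c1 = 9 * 22.26
c1 = 200.3400

200.3400


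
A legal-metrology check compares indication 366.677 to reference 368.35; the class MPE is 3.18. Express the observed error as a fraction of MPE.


e = indication - reference = 366.677 - 368.35 = -1.6730
|e| = 1.6730
ratio = |e| / MPE = 1.6730 / 3.18
ratio = 0.5261

0.5261


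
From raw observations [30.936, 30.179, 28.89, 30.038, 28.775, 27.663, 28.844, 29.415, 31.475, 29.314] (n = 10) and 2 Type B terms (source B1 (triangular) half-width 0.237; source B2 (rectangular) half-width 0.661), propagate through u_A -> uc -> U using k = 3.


mean = (30.936 + 30.179 + 28.89 + 30.038 + 28.775 + 27.663 + 28.844 + 29.415 + 31.475 + 29.314) / 10 = 29.5529
s = sqrt(sum((x - mean)^2)/(n-1)) = 1.1269266
u_A = s / sqrt(n) = 1.1269266 / sqrt(10) = 0.35636548
u_B1 = 0.237 / sqrt(6) = 0.096754845
u_B2 = 0.661 / sqrt(3) = 0.38162853
uc = sqrt(0.35636548^2 + 0.096754845^2 + 0.38162853^2) = 0.53103502
U = k * uc = 3 * 0.53103502
U = 1.5931

1.5931


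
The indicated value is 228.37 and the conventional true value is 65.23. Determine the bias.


Systematic error = measured - true
= 228.37 - 65.23
= 163.1400

163.1400


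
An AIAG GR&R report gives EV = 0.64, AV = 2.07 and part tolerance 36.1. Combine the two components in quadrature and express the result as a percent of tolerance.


GRR = sqrt(EV^2 + AV^2) = sqrt(0.64^2 + 2.07^2) = 2.1666795
%GRR = GRR / tol * 100 = 2.1666795 / 36.1 * 100
%GRR = 6.0019

6.0019


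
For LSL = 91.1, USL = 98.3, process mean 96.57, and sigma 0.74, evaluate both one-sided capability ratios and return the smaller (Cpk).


Cpu = (USL - mean) / (3*sigma) = (98.3 - 96.57) / (3*0.74) = 0.7793
Cpl = (mean - LSL) / (3*sigma) = (96.57 - 91.1) / (3*0.74) = 2.4640
Cpk = min(Cpu, Cpl) = 0.7793

0.7793


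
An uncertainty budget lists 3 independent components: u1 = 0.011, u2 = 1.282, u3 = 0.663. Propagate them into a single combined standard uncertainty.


uc = sqrt(0.011^2 + 1.282^2 + 0.663^2)
uc = sqrt(2.083214)
uc = 1.4433

1.4433


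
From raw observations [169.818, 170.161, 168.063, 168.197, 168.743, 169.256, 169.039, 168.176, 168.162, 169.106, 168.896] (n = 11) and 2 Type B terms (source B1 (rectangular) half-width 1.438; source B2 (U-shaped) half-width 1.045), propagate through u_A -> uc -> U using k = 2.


mean = (169.818 + 170.161 + 168.063 + 168.197 + 168.743 + 169.256 + 169.039 + 168.176 + 168.162 + 169.106 + 168.896) / 11 = 168.8742727
s = sqrt(sum((x - mean)^2)/(n-1)) = 0.70016571
u_A = s / sqrt(n) = 0.70016571 / sqrt(11) = 0.2111079
u_B1 = 1.438 / sqrt(3) = 0.83022969
u_B2 = 1.045 / sqrt(2) = 0.73892659
uc = sqrt(0.2111079^2 + 0.83022969^2 + 0.73892659^2) = 1.1313091
U = k * uc = 2 * 1.1313091
U = 2.2626

2.2626


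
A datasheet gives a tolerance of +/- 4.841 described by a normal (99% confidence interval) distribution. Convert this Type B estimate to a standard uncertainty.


u_B = half_width / 2.576
u_B = 4.841 / 2.576
u_B = 1.8793

1.8793


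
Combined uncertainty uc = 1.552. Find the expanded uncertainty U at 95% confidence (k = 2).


U = k * uc
U = 2 * 1.552
U = 3.1040

3.1040


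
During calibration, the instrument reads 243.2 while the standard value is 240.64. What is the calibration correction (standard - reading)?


Correction = standard - reading
= 240.64 - 243.2
= -2.5600

-2.5600


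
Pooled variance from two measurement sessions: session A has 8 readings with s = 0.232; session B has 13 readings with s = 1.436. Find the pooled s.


s_p = sqrt(((n1-1)*s1^2 + (n2-1)*s2^2) / (n1+n2-2))
numerator = (8-1)*0.232^2 + (13-1)*1.436^2 = 0.376768 + 24.745152 = 25.12192
denominator = 8 + 13 - 2 = 19
s_p^2 = 25.12192 / 19 = 1.3222063
s_p = sqrt(1.3222063) = 1.1499

1.1499


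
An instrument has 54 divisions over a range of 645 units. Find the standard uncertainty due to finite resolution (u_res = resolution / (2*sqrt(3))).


resolution = range / divisions
resolution = 645 / 54 = 11.944444
u_res = resolution / (2*sqrt(3))
u_res = 11.944444 / 3.4641016
u_res = 3.4481

3.4481


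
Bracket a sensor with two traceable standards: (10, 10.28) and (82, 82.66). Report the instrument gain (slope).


slope = (y2 - y1) / (x2 - x1)
= (82.66 - 10.28) / (82 - 10)
= 72.3800 / 72
= 1.0053

1.0053


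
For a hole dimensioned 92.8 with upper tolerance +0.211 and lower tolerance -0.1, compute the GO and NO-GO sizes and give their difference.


GO = nominal - lower_tol (smallest hole = maximum material condition)
GO = 92.8 - 0.1 = 92.7
NO-GO = nominal + upper_tol (largest hole = least material condition)
NO-GO = 92.8 + 0.211 = 93.011
spread = NO-GO - GO = 93.011 - 92.7 = 0.3110

0.3110


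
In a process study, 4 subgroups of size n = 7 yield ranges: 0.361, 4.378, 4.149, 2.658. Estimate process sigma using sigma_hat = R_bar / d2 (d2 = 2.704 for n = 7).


R_bar = (0.361 + 4.378 + 4.149 + 2.658) / 4
R_bar = 11.546 / 4 = 2.8865
sigma_hat = R_bar / d2 = 2.8865 / 2.704 = 1.0675

1.0675


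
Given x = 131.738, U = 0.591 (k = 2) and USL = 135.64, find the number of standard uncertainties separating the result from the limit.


u = U / k = 0.591 / 2 = 0.2955
margin = |USL - x| = |135.64 - 131.738| = 3.902
z = margin / u = 3.902 / 0.2955
z = 13.2047

13.2047


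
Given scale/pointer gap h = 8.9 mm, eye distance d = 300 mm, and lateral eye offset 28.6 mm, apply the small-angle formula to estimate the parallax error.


error = h * offset / d
= 8.9 * 28.6 / 300
= 0.8485

0.8485


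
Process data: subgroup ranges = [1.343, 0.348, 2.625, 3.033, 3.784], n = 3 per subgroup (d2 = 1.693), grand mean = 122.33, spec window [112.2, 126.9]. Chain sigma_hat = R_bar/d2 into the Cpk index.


R_bar = (1.343 + 0.348 + 2.625 + 3.033 + 3.784) / 5 = 2.2266
sigma = R_bar / d2 = 2.2266 / 1.693 = 1.3151802
Cp = (USL - LSL)/(6*sigma) = (126.9 - 112.2)/(6*1.3151802) = 1.8629
Cpu = (126.9 - 122.33)/(3*1.3151802) = 1.1583
Cpl = (122.33 - 112.2)/(3*1.3151802) = 2.5675
Cpk = min(Cpu, Cpl) = 1.1583

1.1583


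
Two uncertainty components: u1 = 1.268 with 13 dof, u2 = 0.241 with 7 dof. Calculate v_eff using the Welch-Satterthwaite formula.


uc = sqrt(u1^2 + u2^2) = sqrt(1.268^2 + 0.241^2) = 1.2906994
v_eff = uc^4 / (u1^4/v1 + u2^4/v2)
= 1.2906994^4 / (1.268^4/13 + 0.241^4/7)
= 2.7752393 / 0.19933561
v_eff = 13.9224

13.9224


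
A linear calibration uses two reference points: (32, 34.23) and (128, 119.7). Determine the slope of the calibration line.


slope = (y2 - y1) / (x2 - x1)
= (119.7 - 34.23) / (128 - 32)
= 85.4700 / 96
= 0.8903

0.8903


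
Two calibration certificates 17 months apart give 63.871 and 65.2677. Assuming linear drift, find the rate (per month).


rate = (v2 - v1) / months
= (65.2677 - 63.871) / 17
= 1.3967 / 17
= 0.0822

0.0822


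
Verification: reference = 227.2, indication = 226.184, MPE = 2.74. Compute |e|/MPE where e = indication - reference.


e = indication - reference = 226.184 - 227.2 = -1.0160
|e| = 1.0160
ratio = |e| / MPE = 1.0160 / 2.74
ratio = 0.3708

0.3708


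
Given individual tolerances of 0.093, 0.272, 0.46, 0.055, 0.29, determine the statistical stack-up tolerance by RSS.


RSS = sqrt(0.093^2 + 0.272^2 + 0.46^2 + 0.055^2 + 0.29^2)
= sqrt(0.381358)
= 0.6175

0.6175


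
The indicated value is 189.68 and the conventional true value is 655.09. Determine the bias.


Systematic error = measured - true
= 189.68 - 655.09
= -465.4100

-465.4100


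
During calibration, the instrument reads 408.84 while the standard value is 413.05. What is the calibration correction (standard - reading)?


Correction = standard - reading
= 413.05 - 408.84
= 4.2100

4.2100


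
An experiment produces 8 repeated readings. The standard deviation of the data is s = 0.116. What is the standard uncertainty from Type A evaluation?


u_A = s / sqrt(n)
u_A = 0.116 / sqrt(8)
u_A = 0.116 / 2.8284271
u_A = 0.0410

0.0410


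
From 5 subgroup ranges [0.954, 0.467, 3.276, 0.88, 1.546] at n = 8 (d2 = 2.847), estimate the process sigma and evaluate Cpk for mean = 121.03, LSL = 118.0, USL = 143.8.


R_bar = (0.954 + 0.467 + 3.276 + 0.88 + 1.546) / 5 = 1.4246
sigma = R_bar / d2 = 1.4246 / 2.847 = 0.50038637
Cp = (USL - LSL)/(6*sigma) = (143.8 - 118.0)/(6*0.50038637) = 8.5934
Cpu = (143.8 - 121.03)/(3*0.50038637) = 15.1683
Cpl = (121.03 - 118.0)/(3*0.50038637) = 2.0184
Cpk = min(Cpu, Cpl) = 2.0184

2.0184


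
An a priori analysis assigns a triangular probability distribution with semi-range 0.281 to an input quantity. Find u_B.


u_B = half_width / sqrt(6)
u_B = 0.281 / 2.4494897
u_B = 0.1147

0.1147


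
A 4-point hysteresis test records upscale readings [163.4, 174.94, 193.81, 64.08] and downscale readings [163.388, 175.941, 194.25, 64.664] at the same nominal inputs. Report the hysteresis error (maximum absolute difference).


|163.4 - 163.388| = 0.0120
|174.94 - 175.941| = 1.0010
|193.81 - 194.25| = 0.4400
|64.08 - 64.664| = 0.5840
hysteresis = max(diffs) = 1.0010

1.0010


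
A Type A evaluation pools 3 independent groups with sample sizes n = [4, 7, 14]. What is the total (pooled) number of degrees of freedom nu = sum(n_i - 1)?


nu = sum_i (n_i - 1)
nu = ((4 - 1) + (7 - 1) + (14 - 1))
nu = 3 + 6 + 13
nu = 22

22


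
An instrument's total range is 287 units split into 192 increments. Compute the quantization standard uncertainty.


resolution = range / divisions
resolution = 287 / 192 = 1.4947917
u_res = resolution / (2*sqrt(3))
u_res = 1.4947917 / 3.4641016
u_res = 0.4315

0.4315


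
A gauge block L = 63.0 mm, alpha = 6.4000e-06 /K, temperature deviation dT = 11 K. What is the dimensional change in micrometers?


dL = L * alpha * dT
= 63.0 * 6.4000e-06 * 11
= 0.0044352 mm
dL_um = 0.0044352 * 1000 = 4.4352 um

4.4352


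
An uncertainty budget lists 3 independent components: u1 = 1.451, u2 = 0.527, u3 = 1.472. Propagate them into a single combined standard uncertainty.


uc = sqrt(1.451^2 + 0.527^2 + 1.472^2)
uc = sqrt(4.549914)
uc = 2.1331

2.1331


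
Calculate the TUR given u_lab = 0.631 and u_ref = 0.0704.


TUR = u_lab / u_ref
= 0.631 / 0.0704
= 8.9631

8.9631


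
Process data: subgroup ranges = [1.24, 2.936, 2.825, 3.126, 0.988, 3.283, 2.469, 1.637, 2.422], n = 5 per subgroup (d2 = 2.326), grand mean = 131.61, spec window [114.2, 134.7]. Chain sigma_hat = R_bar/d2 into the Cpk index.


R_bar = (1.24 + 2.936 + 2.825 + 3.126 + 0.988 + 3.283 + 2.469 + 1.637 + 2.422) / 9 = 2.3251111
sigma = R_bar / d2 = 2.3251111 / 2.326 = 0.99961784
Cp = (USL - LSL)/(6*sigma) = (134.7 - 114.2)/(6*0.99961784) = 3.4180
Cpu = (134.7 - 131.61)/(3*0.99961784) = 1.0304
Cpl = (131.61 - 114.2)/(3*0.99961784) = 5.8056
Cpk = min(Cpu, Cpl) = 1.0304

1.0304


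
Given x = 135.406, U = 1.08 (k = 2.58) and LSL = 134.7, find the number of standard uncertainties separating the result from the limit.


u = U / k = 1.08 / 2.58 = 0.41860465
margin = |LSL - x| = |134.7 - 135.406| = 0.706
z = margin / u = 0.706 / 0.41860465
z = 1.6866

1.6866


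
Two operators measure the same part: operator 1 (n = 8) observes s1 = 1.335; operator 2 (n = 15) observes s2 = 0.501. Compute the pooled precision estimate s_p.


s_p = sqrt(((n1-1)*s1^2 + (n2-1)*s2^2) / (n1+n2-2))
numerator = (8-1)*1.335^2 + (15-1)*0.501^2 = 12.475575 + 3.514014 = 15.989589
denominator = 8 + 15 - 2 = 21
s_p^2 = 15.989589 / 21 = 0.761409
s_p = sqrt(0.761409) = 0.8726

0.8726


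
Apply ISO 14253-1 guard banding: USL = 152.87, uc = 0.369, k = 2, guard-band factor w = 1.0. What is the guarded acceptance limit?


U = k * uc = 2 * 0.369 = 0.738
guard band g = w * U = 1.0 * 0.738 = 0.738
AL = USL - g = 152.87 - 0.738
AL = 152.1320

152.1320


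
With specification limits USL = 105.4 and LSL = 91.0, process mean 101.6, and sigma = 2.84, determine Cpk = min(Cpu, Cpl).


Cpu = (USL - mean) / (3*sigma) = (105.4 - 101.6) / (3*2.84) = 0.4460
Cpl = (mean - LSL) / (3*sigma) = (101.6 - 91.0) / (3*2.84) = 1.2441
Cpk = min(Cpu, Cpl) = 0.4460

0.4460


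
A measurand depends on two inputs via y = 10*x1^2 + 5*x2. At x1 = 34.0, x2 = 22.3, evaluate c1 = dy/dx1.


y = 10*x1^2 + 5*x2
dy/dx1 = 2*10*x1
Evaluate at x1 = 34.0: c1 = 20 * 34.0
c1 = 680.0000

680.0000


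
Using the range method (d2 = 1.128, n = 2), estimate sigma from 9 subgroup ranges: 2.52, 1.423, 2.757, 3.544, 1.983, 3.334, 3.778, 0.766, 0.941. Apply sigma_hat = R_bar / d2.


R_bar = (2.52 + 1.423 + 2.757 + 3.544 + 1.983 + 3.334 + 3.778 + 0.766 + 0.941) / 9
R_bar = 21.046 / 9 = 2.3384444
sigma_hat = R_bar / d2 = 2.3384444 / 1.128 = 2.0731

2.0731


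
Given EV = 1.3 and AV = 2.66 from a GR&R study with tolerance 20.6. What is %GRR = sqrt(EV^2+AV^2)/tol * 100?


GRR = sqrt(EV^2 + AV^2) = sqrt(1.3^2 + 2.66^2) = 2.9606756
%GRR = GRR / tol * 100 = 2.9606756 / 20.6 * 100
%GRR = 14.3722

14.3722


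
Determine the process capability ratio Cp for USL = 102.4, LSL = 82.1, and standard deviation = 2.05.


Cp = (USL - LSL) / (6 * sigma)
= (102.4 - 82.1) / (6 * 2.05)
= 20.3000 / 12.3000
= 1.6504

1.6504


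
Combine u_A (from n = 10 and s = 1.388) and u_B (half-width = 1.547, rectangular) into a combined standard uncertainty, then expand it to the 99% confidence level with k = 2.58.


u_A = s / sqrt(n) = 1.388 / sqrt(10) = 0.43892414
u_B = half_width / sqrt(3) = 1.547 / sqrt(3) = 0.89316087
uc = sqrt(u_A^2 + u_B^2) = sqrt(0.43892414^2 + 0.89316087^2) = 0.99518377
U = k * uc = 2.58 * 0.99518377
U = 2.5676

2.5676


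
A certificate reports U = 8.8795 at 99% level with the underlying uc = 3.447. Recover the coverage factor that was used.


k = U / uc
k = 8.8795 / 3.447
k = 2.576

2.576


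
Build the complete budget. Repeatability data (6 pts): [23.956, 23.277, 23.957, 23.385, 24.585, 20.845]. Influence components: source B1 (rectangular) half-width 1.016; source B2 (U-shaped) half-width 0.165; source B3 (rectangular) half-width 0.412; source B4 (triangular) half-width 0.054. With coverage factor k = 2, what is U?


mean = (23.956 + 23.277 + 23.957 + 23.385 + 24.585 + 20.845) / 6 = 23.33416667
s = sqrt(sum((x - mean)^2)/(n-1)) = 1.3069801
u_A = s / sqrt(n) = 1.3069801 / sqrt(6) = 0.53357239
u_B1 = 1.016 / sqrt(3) = 0.58658787
u_B2 = 0.165 / sqrt(2) = 0.11667262
u_B3 = 0.412 / sqrt(3) = 0.23786831
u_B4 = 0.054 / sqrt(6) = 0.022045408
uc = sqrt(0.53357239^2 + 0.58658787^2 + 0.11667262^2 + 0.23786831^2 + 0.022045408^2) = 0.83634004
U = k * uc = 2 * 0.83634004
U = 1.6727

1.6727


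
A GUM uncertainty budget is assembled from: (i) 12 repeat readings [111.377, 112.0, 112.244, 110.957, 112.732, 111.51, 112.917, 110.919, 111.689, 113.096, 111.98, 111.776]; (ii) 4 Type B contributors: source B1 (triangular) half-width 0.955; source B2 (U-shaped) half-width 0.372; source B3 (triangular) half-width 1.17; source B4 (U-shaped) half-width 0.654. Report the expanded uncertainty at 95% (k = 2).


mean = (111.377 + 112.0 + 112.244 + 110.957 + 112.732 + 111.51 + 112.917 + 110.919 + 111.689 + 113.096 + 111.98 + 111.776) / 12 = 111.9330833
s = sqrt(sum((x - mean)^2)/(n-1)) = 0.71450345
u_A = s / sqrt(n) = 0.71450345 / sqrt(12) = 0.20625938
u_B1 = 0.955 / sqrt(6) = 0.38987712
u_B2 = 0.372 / sqrt(2) = 0.26304372
u_B3 = 1.17 / sqrt(6) = 0.4776505
u_B4 = 0.654 / sqrt(2) = 0.46244783
uc = sqrt(0.20625938^2 + 0.38987712^2 + 0.26304372^2 + 0.4776505^2 + 0.46244783^2) = 0.84008755
U = k * uc = 2 * 0.84008755
U = 1.6802

1.6802


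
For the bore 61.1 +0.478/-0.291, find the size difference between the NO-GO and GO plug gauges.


GO = nominal - lower_tol (smallest hole = maximum material condition)
GO = 61.1 - 0.291 = 60.809
NO-GO = nominal + upper_tol (largest hole = least material condition)
NO-GO = 61.1 + 0.478 = 61.578
spread = NO-GO - GO = 61.578 - 60.809 = 0.7690

0.7690


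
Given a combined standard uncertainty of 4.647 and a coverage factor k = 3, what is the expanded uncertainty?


U = k * uc
U = 3 * 4.647
U = 13.9410

13.9410
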